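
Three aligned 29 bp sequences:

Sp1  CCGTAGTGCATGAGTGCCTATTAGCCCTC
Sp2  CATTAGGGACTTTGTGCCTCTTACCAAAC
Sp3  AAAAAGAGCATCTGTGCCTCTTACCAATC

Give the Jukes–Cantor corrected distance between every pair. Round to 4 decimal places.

Sp1–Sp2: 12/29 sites differ → p ≈ 0.413793, d = −0.75 ln(1 − 0.551724) = 0.601760 ≈ 0.6018.
Sp1–Sp3: 11/29 sites differ → p ≈ 0.37931, d = −0.75 ln(1 − 0.505747) = 0.528531 ≈ 0.5285.
Sp2–Sp3: 8/29 sites differ → p ≈ 0.275862, d = −0.75 ln(1 − 0.367816) = 0.343931 ≈ 0.3439.

d(Sp1,Sp2) = 0.6018, d(Sp1,Sp3) = 0.5285, d(Sp2,Sp3) = 0.3439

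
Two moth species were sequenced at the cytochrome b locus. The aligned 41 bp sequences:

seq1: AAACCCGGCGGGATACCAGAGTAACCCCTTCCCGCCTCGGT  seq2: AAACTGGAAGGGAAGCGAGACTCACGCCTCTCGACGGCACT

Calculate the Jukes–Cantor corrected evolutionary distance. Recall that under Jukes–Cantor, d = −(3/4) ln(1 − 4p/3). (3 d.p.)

The sequences differ at 18 of 41 sites, so p = 18/41 ≈ 0.439024.
d = −(3/4) ln(1 − 4p/3) = −0.75 ln(1 − 0.585365) = −0.75 ln(0.414635)
  = −0.75 × (-0.880357) = 0.660268 substitutions/site.

0.660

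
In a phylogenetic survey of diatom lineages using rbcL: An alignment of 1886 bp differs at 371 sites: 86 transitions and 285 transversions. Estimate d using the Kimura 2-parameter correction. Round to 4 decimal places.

P = 86/1886 ≈ 0.045599 and Q = 285/1886 ≈ 0.151113.
Under the Kimura two-parameter model, d = −½ ln(1 − 2P − Q) − ¼ ln(1 − 2Q).
1 − 2P − Q = 0.757689, giving −½ ln(0.757689) = 0.138741.
1 − 2Q = 0.697774, giving −¼ ln(0.697774) = 0.089965.
d = 0.138741 + 0.089965 = 0.228706.

0.2287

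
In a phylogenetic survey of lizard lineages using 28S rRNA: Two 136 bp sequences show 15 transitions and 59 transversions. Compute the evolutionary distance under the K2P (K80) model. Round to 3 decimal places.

P = 15/136 ≈ 0.110294 and Q = 59/136 ≈ 0.433824.
Under the Kimura two-parameter model, d = −½ ln(1 − 2P − Q) − ¼ ln(1 − 2Q).
1 − 2P − Q = 0.345588, giving −½ ln(0.345588) = 0.531254.
1 − 2Q = 0.132352, giving −¼ ln(0.132352) = 0.505573.
d = 0.531254 + 0.505573 = 1.036827.

1.037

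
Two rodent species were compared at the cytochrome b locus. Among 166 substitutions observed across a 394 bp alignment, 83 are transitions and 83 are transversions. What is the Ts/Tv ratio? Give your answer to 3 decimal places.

1.000

R = 83/83 = 1.000.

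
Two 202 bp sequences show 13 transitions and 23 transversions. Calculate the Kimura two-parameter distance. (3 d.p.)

0.204

P = 13/202 ≈ 0.064356 and Q = 23/202 ≈ 0.113861.
Under the Kimura two-parameter model, d = −½ ln(1 − 2P − Q) − ¼ ln(1 − 2Q).
1 − 2P − Q = 0.757427, giving −½ ln(0.757427) = 0.138914.
1 − 2Q = 0.772278, giving −¼ ln(0.772278) = 0.064603.
d = 0.138914 + 0.064603 = 0.203517.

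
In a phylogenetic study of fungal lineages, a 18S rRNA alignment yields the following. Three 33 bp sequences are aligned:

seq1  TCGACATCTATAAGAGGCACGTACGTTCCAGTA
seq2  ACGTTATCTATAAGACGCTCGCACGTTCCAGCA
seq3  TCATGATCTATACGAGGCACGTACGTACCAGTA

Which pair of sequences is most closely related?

seq1–seq2: 7/33 differ, p = 0.212, d = 0.249.
seq1–seq3: 5/33 differ, p = 0.152, d = 0.169.
seq2–seq3: 9/33 differ, p = 0.273, d = 0.339.
The smallest distance is between seq1 and seq3.

seq1 and seq3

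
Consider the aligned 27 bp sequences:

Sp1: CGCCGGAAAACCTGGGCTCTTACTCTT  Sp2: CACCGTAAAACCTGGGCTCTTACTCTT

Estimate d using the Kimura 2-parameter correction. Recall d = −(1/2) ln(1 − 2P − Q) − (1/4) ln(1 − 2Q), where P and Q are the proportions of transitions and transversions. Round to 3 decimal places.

Of 27 sites, 1 differences are transitions and 1 are transversions, so P = 1/27 ≈ 0.037037 and Q = 1/27 ≈ 0.037037.
Under the Kimura two-parameter model, d = −½ ln(1 − 2P − Q) − ¼ ln(1 − 2Q).
1 − 2P − Q = 0.888889, giving −½ ln(0.888889) = 0.058891.
1 − 2Q = 0.925926, giving −¼ ln(0.925926) = 0.019240.
d = 0.058891 + 0.019240 = 0.078131.

0.078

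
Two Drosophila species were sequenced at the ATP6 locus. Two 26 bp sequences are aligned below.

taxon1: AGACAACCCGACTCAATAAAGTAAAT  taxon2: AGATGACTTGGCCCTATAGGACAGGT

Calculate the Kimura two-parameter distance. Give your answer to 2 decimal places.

1.65

Of 26 sites, 12 differences are transitions and 1 are transversions, so P = 12/26 ≈ 0.461538 and Q = 1/26 ≈ 0.038462.
Under the Kimura two-parameter model, d = −½ ln(1 − 2P − Q) − ¼ ln(1 − 2Q).
1 − 2P − Q = 0.038462, giving −½ ln(0.038462) = 1.629042.
1 − 2Q = 0.923076, giving −¼ ln(0.923076) = 0.020011.
d = 1.629042 + 0.020011 = 1.649053.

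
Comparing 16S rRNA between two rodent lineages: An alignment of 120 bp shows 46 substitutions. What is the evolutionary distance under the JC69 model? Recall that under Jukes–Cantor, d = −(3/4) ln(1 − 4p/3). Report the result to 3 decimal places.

p = 46/120 ≈ 0.383333.
d = −(3/4) ln(1 − 4p/3) = −0.75 ln(1 − 0.511111) = −0.75 ln(0.488889)
  = −0.75 × (-0.715620) = 0.536715 substitutions/site.

0.537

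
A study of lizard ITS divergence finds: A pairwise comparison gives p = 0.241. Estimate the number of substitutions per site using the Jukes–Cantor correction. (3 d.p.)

d = −(3/4) ln(1 − 4p/3) = −0.75 ln(1 − 0.321333) = −0.75 ln(0.678667)
  = −0.75 × (-0.387625) = 0.290719 substitutions/site.

0.291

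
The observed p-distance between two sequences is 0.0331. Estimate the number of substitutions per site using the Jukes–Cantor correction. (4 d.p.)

d = −(3/4) ln(1 − 4p/3) = −0.75 ln(1 − 0.044133) = −0.75 ln(0.955867)
  = −0.75 × (-0.045136) = 0.033852 substitutions/site.

0.0339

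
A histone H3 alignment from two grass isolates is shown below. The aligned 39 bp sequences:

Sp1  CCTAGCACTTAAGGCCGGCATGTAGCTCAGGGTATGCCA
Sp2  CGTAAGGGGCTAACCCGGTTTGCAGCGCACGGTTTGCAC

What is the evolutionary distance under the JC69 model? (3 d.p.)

0.717

The sequences differ at 18 of 39 sites, so p = 18/39 ≈ 0.461538.
d = −(3/4) ln(1 − 4p/3) = −0.75 ln(1 − 0.615384) = −0.75 ln(0.384616)
  = −0.75 × (-0.955510) = 0.716633 substitutions/site.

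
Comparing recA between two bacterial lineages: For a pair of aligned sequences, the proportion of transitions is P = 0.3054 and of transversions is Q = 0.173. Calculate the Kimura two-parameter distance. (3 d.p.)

Under the Kimura two-parameter model, d = −½ ln(1 − 2P − Q) − ¼ ln(1 − 2Q).
1 − 2P − Q = 0.2162, giving −½ ln(0.2162) = 0.765776.
1 − 2Q = 0.654, giving −¼ ln(0.654) = 0.106162.
d = 0.765776 + 0.106162 = 0.871938.

0.872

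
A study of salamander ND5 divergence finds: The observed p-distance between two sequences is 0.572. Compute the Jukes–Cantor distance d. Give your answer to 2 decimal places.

d = −(3/4) ln(1 − 4p/3) = −0.75 ln(1 − 0.762667) = −0.75 ln(0.237333)
  = −0.75 × (-1.438291) = 1.078718 substitutions/site.

1.08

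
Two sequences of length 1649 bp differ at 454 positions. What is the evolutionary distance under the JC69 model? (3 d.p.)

0.343

p = 454/1649 ≈ 0.275318.
d = −(3/4) ln(1 − 4p/3) = −0.75 ln(1 − 0.367091) = −0.75 ln(0.632909)
  = −0.75 × (-0.457429) = 0.343072 substitutions/site.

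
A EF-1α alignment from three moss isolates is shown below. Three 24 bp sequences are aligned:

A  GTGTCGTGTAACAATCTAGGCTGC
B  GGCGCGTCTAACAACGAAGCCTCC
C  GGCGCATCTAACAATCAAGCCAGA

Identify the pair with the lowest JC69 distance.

B and C

A–B: 9/24 differ, p = 0.375, d = 0.520.
A–C: 9/24 differ, p = 0.375, d = 0.520.
B–C: 6/24 differ, p = 0.250, d = 0.304.
The smallest distance is between B and C.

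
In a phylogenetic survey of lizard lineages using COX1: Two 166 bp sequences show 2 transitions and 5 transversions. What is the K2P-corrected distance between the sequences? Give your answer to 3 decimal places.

P = 2/166 ≈ 0.012048 and Q = 5/166 ≈ 0.03012.
Under the Kimura two-parameter model, d = −½ ln(1 − 2P − Q) − ¼ ln(1 − 2Q).
1 − 2P − Q = 0.945784, giving −½ ln(0.945784) = 0.027871.
1 − 2Q = 0.93976, giving −¼ ln(0.93976) = 0.015533.
d = 0.027871 + 0.015533 = 0.043404.

0.043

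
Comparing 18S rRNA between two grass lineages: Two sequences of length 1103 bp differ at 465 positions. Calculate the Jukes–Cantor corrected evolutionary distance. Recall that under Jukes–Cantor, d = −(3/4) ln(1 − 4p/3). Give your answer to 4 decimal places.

p = 465/1103 ≈ 0.421578.
d = −(3/4) ln(1 − 4p/3) = −0.75 ln(1 − 0.562104) = −0.75 ln(0.437896)
  = −0.75 × (-0.825774) = 0.619331 substitutions/site.

0.6193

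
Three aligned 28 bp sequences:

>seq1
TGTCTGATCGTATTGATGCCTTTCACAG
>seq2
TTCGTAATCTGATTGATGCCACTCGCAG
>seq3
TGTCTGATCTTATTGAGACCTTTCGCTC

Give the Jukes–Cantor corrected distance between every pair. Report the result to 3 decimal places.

d(seq1,seq2) = 0.420, d(seq1,seq3) = 0.252, d(seq2,seq3) = 0.556

seq1–seq2: 9/28 sites differ → p ≈ 0.321429, d = −0.75 ln(1 − 0.428572) = 0.419713 ≈ 0.420.
seq1–seq3: 6/28 sites differ → p ≈ 0.214286, d = −0.75 ln(1 − 0.285715) = 0.252355 ≈ 0.252.
seq2–seq3: 11/28 sites differ → p ≈ 0.392857, d = −0.75 ln(1 − 0.523809) = 0.556452 ≈ 0.556.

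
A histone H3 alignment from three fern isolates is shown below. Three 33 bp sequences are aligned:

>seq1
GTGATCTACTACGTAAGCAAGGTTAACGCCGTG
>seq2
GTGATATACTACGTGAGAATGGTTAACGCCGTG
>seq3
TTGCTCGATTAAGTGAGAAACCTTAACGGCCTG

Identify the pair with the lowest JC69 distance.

seq1–seq2: 4/33 differ, p = 0.121, d = 0.132.
seq1–seq3: 11/33 differ, p = 0.333, d = 0.441.
seq2–seq3: 11/33 differ, p = 0.333, d = 0.441.
The smallest distance is between seq1 and seq2.

seq1 and seq2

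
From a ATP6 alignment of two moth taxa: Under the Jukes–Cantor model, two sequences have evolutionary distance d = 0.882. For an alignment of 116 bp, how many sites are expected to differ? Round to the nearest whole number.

60

Invert JC69: p = (3/4)(1 − e^(−4d/3)) = 0.75 × (1 − e^(-1.176)) = 0.75 × (1 − 0.308510) = 0.518618.
Expected differing sites = pL ≈ 0.518618 × 116 = 60.159688 ≈ 60.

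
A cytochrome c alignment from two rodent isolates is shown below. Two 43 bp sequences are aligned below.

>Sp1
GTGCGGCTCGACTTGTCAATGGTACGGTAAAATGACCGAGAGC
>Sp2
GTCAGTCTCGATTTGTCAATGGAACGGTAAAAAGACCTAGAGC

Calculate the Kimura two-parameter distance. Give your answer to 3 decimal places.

0.185

Of 43 sites, 1 differences are transitions and 6 are transversions, so P = 1/43 ≈ 0.023256 and Q = 6/43 ≈ 0.139535.
Under the Kimura two-parameter model, d = −½ ln(1 − 2P − Q) − ¼ ln(1 − 2Q).
1 − 2P − Q = 0.813953, giving −½ ln(0.813953) = 0.102926.
1 − 2Q = 0.72093, giving −¼ ln(0.72093) = 0.081803.
d = 0.102926 + 0.081803 = 0.184729.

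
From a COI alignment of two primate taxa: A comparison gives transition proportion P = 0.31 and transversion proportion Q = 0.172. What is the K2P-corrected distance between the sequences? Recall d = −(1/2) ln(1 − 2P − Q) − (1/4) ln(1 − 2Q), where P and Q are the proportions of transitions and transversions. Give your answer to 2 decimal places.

Under the Kimura two-parameter model, d = −½ ln(1 − 2P − Q) − ¼ ln(1 − 2Q).
1 − 2P − Q = 0.208, giving −½ ln(0.208) = 0.785109.
1 − 2Q = 0.656, giving −¼ ln(0.656) = 0.105399.
d = 0.785109 + 0.105399 = 0.890508.

0.89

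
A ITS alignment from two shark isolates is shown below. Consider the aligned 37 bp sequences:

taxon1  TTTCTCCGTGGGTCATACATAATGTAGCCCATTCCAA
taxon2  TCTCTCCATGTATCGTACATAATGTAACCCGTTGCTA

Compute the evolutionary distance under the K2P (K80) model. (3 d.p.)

0.304

Of 37 sites, 6 differences are transitions and 3 are transversions, so P = 6/37 ≈ 0.162162 and Q = 3/37 ≈ 0.081081.
Under the Kimura two-parameter model, d = −½ ln(1 − 2P − Q) − ¼ ln(1 − 2Q).
1 − 2P − Q = 0.594595, giving −½ ln(0.594595) = 0.259937.
1 − 2Q = 0.837838, giving −¼ ln(0.837838) = 0.044233.
d = 0.259937 + 0.044233 = 0.304170.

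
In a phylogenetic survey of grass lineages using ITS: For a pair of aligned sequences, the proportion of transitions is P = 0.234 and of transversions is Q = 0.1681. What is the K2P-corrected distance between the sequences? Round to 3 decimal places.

Under the Kimura two-parameter model, d = −½ ln(1 − 2P − Q) − ¼ ln(1 − 2Q).
1 − 2P − Q = 0.3639, giving −½ ln(0.3639) = 0.505438.
1 − 2Q = 0.6638, giving −¼ ln(0.6638) = 0.102444.
d = 0.505438 + 0.102444 = 0.607882.

0.608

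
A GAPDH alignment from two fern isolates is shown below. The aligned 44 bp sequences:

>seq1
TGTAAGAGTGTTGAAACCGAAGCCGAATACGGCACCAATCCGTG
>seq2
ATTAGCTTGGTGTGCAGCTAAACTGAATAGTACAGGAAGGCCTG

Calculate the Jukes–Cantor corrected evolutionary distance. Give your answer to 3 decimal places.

0.895

The sequences differ at 23 of 44 sites, so p = 23/44 ≈ 0.522727.
d = −(3/4) ln(1 − 4p/3) = −0.75 ln(1 − 0.696969) = −0.75 ln(0.303031)
  = −0.75 × (-1.193920) = 0.895440 substitutions/site.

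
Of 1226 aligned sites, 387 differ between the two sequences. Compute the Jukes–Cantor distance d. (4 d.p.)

p = 387/1226 ≈ 0.315661.
d = −(3/4) ln(1 − 4p/3) = −0.75 ln(1 − 0.420881) = −0.75 ln(0.579119)
  = −0.75 × (-0.546247) = 0.409685 substitutions/site.

0.4097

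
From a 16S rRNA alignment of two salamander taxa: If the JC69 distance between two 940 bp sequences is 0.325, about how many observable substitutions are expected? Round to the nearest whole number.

248

Invert JC69: p = (3/4)(1 − e^(−4d/3)) = 0.75 × (1 − e^(-0.433333)) = 0.75 × (1 − 0.648345) = 0.263741.
Expected differing sites = pL ≈ 0.263741 × 940 = 247.91654 ≈ 248.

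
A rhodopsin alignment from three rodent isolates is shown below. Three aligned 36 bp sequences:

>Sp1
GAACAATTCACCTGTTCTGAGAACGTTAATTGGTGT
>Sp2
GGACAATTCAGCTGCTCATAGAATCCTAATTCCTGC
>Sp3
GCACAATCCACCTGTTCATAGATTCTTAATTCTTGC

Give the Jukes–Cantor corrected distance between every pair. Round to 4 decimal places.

d(Sp1,Sp2) = 0.3924, d(Sp1,Sp3) = 0.3470, d(Sp2,Sp3) = 0.2251

Sp1–Sp2: 11/36 sites differ → p ≈ 0.305556, d = −0.75 ln(1 − 0.407408) = 0.392437 ≈ 0.3924.
Sp1–Sp3: 10/36 sites differ → p ≈ 0.277778, d = −0.75 ln(1 − 0.370371) = 0.346968 ≈ 0.3470.
Sp2–Sp3: 7/36 sites differ → p ≈ 0.194444, d = −0.75 ln(1 − 0.259259) = 0.225078 ≈ 0.2251.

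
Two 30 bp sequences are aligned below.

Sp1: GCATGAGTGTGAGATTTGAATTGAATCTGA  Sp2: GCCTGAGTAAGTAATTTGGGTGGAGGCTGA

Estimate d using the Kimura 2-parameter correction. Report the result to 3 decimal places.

0.448

Of 30 sites, 5 differences are transitions and 5 are transversions, so P = 5/30 ≈ 0.166667 and Q = 5/30 ≈ 0.166667.
Under the Kimura two-parameter model, d = −½ ln(1 − 2P − Q) − ¼ ln(1 − 2Q).
1 − 2P − Q = 0.499999, giving −½ ln(0.499999) = 0.346575.
1 − 2Q = 0.666666, giving −¼ ln(0.666666) = 0.101367.
d = 0.346575 + 0.101367 = 0.447942.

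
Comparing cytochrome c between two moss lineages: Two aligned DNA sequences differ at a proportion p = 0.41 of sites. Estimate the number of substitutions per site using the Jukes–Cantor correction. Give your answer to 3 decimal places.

0.593

d = −(3/4) ln(1 − 4p/3) = −0.75 ln(1 − 0.546667) = −0.75 ln(0.453333)
  = −0.75 × (-0.791128) = 0.593346 substitutions/site.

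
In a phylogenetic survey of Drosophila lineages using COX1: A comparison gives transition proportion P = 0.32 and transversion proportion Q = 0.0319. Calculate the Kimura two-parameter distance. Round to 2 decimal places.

Under the Kimura two-parameter model, d = −½ ln(1 − 2P − Q) − ¼ ln(1 − 2Q).
1 − 2P − Q = 0.3281, giving −½ ln(0.3281) = 0.557218.
1 − 2Q = 0.9362, giving −¼ ln(0.9362) = 0.016482.
d = 0.557218 + 0.016482 = 0.573700.

0.57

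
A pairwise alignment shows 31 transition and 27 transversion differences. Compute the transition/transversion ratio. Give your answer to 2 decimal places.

R = 31/27 = 1.148148… ≈ 1.15 (to 2 d.p.).

1.15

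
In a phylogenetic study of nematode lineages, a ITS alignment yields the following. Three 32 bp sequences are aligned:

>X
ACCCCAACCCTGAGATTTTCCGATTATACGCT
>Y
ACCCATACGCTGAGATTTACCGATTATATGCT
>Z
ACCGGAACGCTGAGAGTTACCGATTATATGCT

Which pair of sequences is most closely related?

X–Y: 5/32 differ, p = 0.156, d = 0.175.
X–Z: 6/32 differ, p = 0.188, d = 0.216.
Y–Z: 4/32 differ, p = 0.125, d = 0.137.
The smallest distance is between Y and Z.

Y and Z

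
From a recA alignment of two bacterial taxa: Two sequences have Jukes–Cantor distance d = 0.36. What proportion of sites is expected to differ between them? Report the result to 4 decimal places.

0.2859

p = (3/4)(1 − e^(−4d/3)) = 0.75 × (1 − e^(-0.48)) = 0.75 × (1 − 0.618783) = 0.285913.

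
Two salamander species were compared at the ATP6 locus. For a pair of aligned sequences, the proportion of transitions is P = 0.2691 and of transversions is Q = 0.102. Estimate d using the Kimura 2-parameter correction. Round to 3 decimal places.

Under the Kimura two-parameter model, d = −½ ln(1 − 2P − Q) − ¼ ln(1 − 2Q).
1 − 2P − Q = 0.3598, giving −½ ln(0.3598) = 0.511103.
1 − 2Q = 0.796, giving −¼ ln(0.796) = 0.057039.
d = 0.511103 + 0.057039 = 0.568142.

0.568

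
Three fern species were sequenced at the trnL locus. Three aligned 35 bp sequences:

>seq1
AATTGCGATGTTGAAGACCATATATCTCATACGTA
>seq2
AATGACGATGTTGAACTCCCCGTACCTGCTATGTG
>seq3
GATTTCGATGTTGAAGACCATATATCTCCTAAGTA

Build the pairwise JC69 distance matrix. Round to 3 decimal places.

d(seq1,seq2) = 0.458, d(seq1,seq3) = 0.124, d(seq2,seq3) = 0.458

seq1–seq2: 12/35 sites differ → p ≈ 0.342857, d = −0.75 ln(1 − 0.457143) = 0.458182 ≈ 0.458.
seq1–seq3: 4/35 sites differ → p ≈ 0.114286, d = −0.75 ln(1 − 0.152381) = 0.123993 ≈ 0.124.
seq2–seq3: 12/35 sites differ → p ≈ 0.342857, d = −0.75 ln(1 − 0.457143) = 0.458182 ≈ 0.458.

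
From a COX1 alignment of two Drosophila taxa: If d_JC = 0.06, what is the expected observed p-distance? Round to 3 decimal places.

0.058

p = (3/4)(1 − e^(−4d/3)) = 0.75 × (1 − e^(-0.08)) = 0.75 × (1 − 0.923116) = 0.057663.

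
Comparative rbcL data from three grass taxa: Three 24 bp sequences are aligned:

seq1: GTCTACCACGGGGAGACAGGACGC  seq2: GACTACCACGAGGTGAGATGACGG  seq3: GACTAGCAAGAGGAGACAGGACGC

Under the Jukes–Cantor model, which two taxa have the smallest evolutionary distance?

seq1–seq2: 6/24 differ, p = 0.250, d = 0.304.
seq1–seq3: 4/24 differ, p = 0.167, d = 0.188.
seq2–seq3: 6/24 differ, p = 0.250, d = 0.304.
The smallest distance is between seq1 and seq3.

seq1 and seq3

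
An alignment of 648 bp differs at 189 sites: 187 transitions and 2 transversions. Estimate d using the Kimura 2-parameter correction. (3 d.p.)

P = 187/648 ≈ 0.28858 and Q = 2/648 ≈ 0.003086.
Under the Kimura two-parameter model, d = −½ ln(1 − 2P − Q) − ¼ ln(1 − 2Q).
1 − 2P − Q = 0.419754, giving −½ ln(0.419754) = 0.434043.
1 − 2Q = 0.993828, giving −¼ ln(0.993828) = 0.001548.
d = 0.434043 + 0.001548 = 0.435591.

0.436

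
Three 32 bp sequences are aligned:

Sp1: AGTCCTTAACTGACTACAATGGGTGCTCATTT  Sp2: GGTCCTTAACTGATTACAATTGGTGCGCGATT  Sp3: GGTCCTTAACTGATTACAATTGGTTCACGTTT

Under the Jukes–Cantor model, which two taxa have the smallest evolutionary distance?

Sp2 and Sp3

Sp1–Sp2: 6/32 differ, p = 0.188, d = 0.216.
Sp1–Sp3: 6/32 differ, p = 0.188, d = 0.216.
Sp2–Sp3: 3/32 differ, p = 0.094, d = 0.100.
The smallest distance is between Sp2 and Sp3.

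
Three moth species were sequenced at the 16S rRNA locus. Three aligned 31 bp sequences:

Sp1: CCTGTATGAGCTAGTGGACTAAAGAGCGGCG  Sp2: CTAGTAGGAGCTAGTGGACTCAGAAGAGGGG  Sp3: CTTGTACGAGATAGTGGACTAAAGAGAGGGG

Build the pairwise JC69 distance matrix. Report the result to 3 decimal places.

d(Sp1,Sp2) = 0.316, d(Sp1,Sp3) = 0.182, d(Sp2,Sp3) = 0.224

Sp1–Sp2: 8/31 sites differ → p ≈ 0.258065, d = −0.75 ln(1 − 0.344087) = 0.316295 ≈ 0.316.
Sp1–Sp3: 5/31 sites differ → p ≈ 0.16129, d = −0.75 ln(1 − 0.215053) = 0.181604 ≈ 0.182.
Sp2–Sp3: 6/31 sites differ → p ≈ 0.193548, d = −0.75 ln(1 − 0.258064) = 0.223869 ≈ 0.224.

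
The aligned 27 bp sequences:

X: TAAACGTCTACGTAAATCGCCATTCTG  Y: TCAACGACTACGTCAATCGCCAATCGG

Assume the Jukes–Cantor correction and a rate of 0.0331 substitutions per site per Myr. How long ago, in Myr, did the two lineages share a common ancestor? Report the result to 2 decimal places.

The sequences differ at 5 of 27 sites (2, 7, 14, 23, 26), so p = 5/27 ≈ 0.185185.
d = −(3/4) ln(1 − 4p/3) = −0.75 ln(1 − 0.246913) = −0.75 ln(0.753087)
  = −0.75 × (-0.283575) = 0.212681 substitutions/site.
Under a molecular clock d = 2μt, so t = d/(2μ) = 0.212681 / (2 × 0.0331) = 3.21 Myr.

3.21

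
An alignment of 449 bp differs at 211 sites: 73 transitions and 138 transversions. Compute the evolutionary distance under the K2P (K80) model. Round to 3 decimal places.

0.739

P = 73/449 ≈ 0.162584 and Q = 138/449 ≈ 0.30735.
Under the Kimura two-parameter model, d = −½ ln(1 − 2P − Q) − ¼ ln(1 − 2Q).
1 − 2P − Q = 0.367482, giving −½ ln(0.367482) = 0.500540.
1 − 2Q = 0.3853, giving −¼ ln(0.3853) = 0.238433.
d = 0.500540 + 0.238433 = 0.738973.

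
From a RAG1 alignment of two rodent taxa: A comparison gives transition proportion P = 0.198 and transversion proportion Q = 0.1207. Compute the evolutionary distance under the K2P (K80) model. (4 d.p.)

Under the Kimura two-parameter model, d = −½ ln(1 − 2P − Q) − ¼ ln(1 − 2Q).
1 − 2P − Q = 0.4833, giving −½ ln(0.4833) = 0.363559.
1 − 2Q = 0.7586, giving −¼ ln(0.7586) = 0.069070.
d = 0.363559 + 0.069070 = 0.432629.

0.4326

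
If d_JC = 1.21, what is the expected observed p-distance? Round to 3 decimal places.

p = (3/4)(1 − e^(−4d/3)) = 0.75 × (1 − e^(-1.613333)) = 0.75 × (1 − 0.199222) = 0.600584.

0.601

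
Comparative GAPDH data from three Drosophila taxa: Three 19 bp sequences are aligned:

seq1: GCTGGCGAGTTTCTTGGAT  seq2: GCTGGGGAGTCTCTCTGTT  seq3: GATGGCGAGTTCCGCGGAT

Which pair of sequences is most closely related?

seq1–seq2: 5/19 differ, p = 0.263, d = 0.324.
seq1–seq3: 4/19 differ, p = 0.211, d = 0.247.
seq2–seq3: 7/19 differ, p = 0.368, d = 0.507.
The smallest distance is between seq1 and seq3.

seq1 and seq3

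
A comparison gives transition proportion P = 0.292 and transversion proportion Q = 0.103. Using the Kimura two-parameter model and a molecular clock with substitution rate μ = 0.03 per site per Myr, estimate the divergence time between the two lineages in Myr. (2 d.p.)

Under the Kimura two-parameter model, d = −½ ln(1 − 2P − Q) − ¼ ln(1 − 2Q).
1 − 2P − Q = 0.313, giving −½ ln(0.313) = 0.580776.
1 − 2Q = 0.794, giving −¼ ln(0.794) = 0.057668.
d = 0.580776 + 0.057668 = 0.638444.
Under a molecular clock d = 2μt, so t = d/(2μ) = 0.638444 / (2 × 0.03) = 10.64 Myr.

10.64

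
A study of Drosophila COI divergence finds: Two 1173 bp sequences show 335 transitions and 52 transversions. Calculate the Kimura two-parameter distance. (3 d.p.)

P = 335/1173 ≈ 0.285592 and Q = 52/1173 ≈ 0.044331.
Under the Kimura two-parameter model, d = −½ ln(1 − 2P − Q) − ¼ ln(1 − 2Q).
1 − 2P − Q = 0.384485, giving −½ ln(0.384485) = 0.477925.
1 − 2Q = 0.911338, giving −¼ ln(0.911338) = 0.023210.
d = 0.477925 + 0.023210 = 0.501135.

0.501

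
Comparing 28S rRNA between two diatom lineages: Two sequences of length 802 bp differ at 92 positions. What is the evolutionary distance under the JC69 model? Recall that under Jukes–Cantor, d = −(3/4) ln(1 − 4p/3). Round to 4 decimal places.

p = 92/802 ≈ 0.114713.
d = −(3/4) ln(1 − 4p/3) = −0.75 ln(1 − 0.152951) = −0.75 ln(0.847049)
  = −0.75 × (-0.165997) = 0.124498 substitutions/site.

0.1245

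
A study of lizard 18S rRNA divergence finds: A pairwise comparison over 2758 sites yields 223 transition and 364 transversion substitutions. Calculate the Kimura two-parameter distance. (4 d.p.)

P = 223/2758 ≈ 0.080856 and Q = 364/2758 ≈ 0.13198.
Under the Kimura two-parameter model, d = −½ ln(1 − 2P − Q) − ¼ ln(1 − 2Q).
1 − 2P − Q = 0.706308, giving −½ ln(0.706308) = 0.173852.
1 − 2Q = 0.73604, giving −¼ ln(0.73604) = 0.076618.
d = 0.173852 + 0.076618 = 0.250470.

0.2505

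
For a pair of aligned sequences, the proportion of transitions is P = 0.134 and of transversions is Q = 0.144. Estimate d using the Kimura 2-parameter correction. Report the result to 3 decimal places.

Under the Kimura two-parameter model, d = −½ ln(1 − 2P − Q) − ¼ ln(1 − 2Q).
1 − 2P − Q = 0.588, giving −½ ln(0.588) = 0.265514.
1 − 2Q = 0.712, giving −¼ ln(0.712) = 0.084919.
d = 0.265514 + 0.084919 = 0.350433.

0.350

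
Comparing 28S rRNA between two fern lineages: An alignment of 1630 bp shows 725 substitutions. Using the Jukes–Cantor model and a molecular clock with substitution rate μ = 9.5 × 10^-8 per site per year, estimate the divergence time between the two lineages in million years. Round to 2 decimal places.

3.55

p = 725/1630 ≈ 0.444785.
d = −(3/4) ln(1 − 4p/3) = −0.75 ln(1 − 0.593047) = −0.75 ln(0.406953)
  = −0.75 × (-0.899058) = 0.674294 substitutions/site.
Under a molecular clock d = 2μt, so t = d/(2μ) = 0.674294 / (2 × 9.5 × 10^-8) = 3.55 million years.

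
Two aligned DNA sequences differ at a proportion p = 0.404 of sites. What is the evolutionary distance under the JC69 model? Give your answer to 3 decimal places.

d = −(3/4) ln(1 − 4p/3) = −0.75 ln(1 − 0.538667) = −0.75 ln(0.461333)
  = −0.75 × (-0.773635) = 0.580226 substitutions/site.

0.580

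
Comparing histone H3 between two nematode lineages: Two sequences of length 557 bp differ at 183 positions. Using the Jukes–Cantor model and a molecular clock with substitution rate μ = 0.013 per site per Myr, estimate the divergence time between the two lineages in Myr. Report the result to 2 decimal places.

16.63

p = 183/557 ≈ 0.328546.
d = −(3/4) ln(1 − 4p/3) = −0.75 ln(1 − 0.438061) = −0.75 ln(0.561939)
  = −0.75 × (-0.576362) = 0.432272 substitutions/site.
Under a molecular clock d = 2μt, so t = d/(2μ) = 0.432272 / (2 × 0.013) = 16.63 Myr.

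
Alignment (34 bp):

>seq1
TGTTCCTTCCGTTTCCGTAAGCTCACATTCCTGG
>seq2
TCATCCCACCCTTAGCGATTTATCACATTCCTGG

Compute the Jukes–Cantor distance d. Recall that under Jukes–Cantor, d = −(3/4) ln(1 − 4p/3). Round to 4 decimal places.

0.4770

The sequences differ at 12 of 34 sites, so p = 12/34 ≈ 0.352941.
d = −(3/4) ln(1 − 4p/3) = −0.75 ln(1 − 0.470588) = −0.75 ln(0.529412)
  = −0.75 × (-0.635988) = 0.476991 substitutions/site.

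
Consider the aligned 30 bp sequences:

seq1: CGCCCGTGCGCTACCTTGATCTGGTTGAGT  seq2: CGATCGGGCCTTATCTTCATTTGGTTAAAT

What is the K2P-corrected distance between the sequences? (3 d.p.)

0.459

Of 30 sites, 6 differences are transitions and 4 are transversions, so P = 6/30 = 0.2 and Q = 4/30 ≈ 0.133333.
Under the Kimura two-parameter model, d = −½ ln(1 − 2P − Q) − ¼ ln(1 − 2Q).
1 − 2P − Q = 0.466667, giving −½ ln(0.466667) = 0.381070.
1 − 2Q = 0.733334, giving −¼ ln(0.733334) = 0.077539.
d = 0.381070 + 0.077539 = 0.458609.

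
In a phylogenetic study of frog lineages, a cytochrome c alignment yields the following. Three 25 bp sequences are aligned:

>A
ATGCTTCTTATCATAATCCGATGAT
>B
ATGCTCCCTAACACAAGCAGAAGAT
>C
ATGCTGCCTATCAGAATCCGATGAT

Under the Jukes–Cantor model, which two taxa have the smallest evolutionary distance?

A–B: 7/25 differ, p = 0.280, d = 0.351.
A–C: 3/25 differ, p = 0.120, d = 0.131.
B–C: 6/25 differ, p = 0.240, d = 0.289.
The smallest distance is between A and C.

A and C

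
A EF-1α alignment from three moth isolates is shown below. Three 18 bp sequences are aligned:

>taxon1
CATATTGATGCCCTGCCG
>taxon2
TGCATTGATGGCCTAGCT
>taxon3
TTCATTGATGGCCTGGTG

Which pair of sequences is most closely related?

taxon2 and taxon3

taxon1–taxon2: 7/18 differ, p = 0.389, d = 0.548.
taxon1–taxon3: 6/18 differ, p = 0.333, d = 0.441.
taxon2–taxon3: 4/18 differ, p = 0.222, d = 0.264.
The smallest distance is between taxon2 and taxon3.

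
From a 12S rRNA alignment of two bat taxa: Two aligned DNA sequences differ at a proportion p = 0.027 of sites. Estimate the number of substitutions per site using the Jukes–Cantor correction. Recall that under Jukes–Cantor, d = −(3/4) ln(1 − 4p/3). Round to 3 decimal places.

d = −(3/4) ln(1 − 4p/3) = −0.75 ln(1 − 0.036) = −0.75 ln(0.964)
  = −0.75 × (-0.036664) = 0.027498 substitutions/site.

0.027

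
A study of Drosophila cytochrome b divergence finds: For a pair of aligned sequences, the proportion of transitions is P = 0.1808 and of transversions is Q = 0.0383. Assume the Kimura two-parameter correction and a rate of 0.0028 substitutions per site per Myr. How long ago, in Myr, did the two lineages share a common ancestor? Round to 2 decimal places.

49.15

Under the Kimura two-parameter model, d = −½ ln(1 − 2P − Q) − ¼ ln(1 − 2Q).
1 − 2P − Q = 0.6001, giving −½ ln(0.6001) = 0.255329.
1 − 2Q = 0.9234, giving −¼ ln(0.9234) = 0.019923.
d = 0.255329 + 0.019923 = 0.275252.
Under a molecular clock d = 2μt, so t = d/(2μ) = 0.275252 / (2 × 0.0028) = 49.15 Myr.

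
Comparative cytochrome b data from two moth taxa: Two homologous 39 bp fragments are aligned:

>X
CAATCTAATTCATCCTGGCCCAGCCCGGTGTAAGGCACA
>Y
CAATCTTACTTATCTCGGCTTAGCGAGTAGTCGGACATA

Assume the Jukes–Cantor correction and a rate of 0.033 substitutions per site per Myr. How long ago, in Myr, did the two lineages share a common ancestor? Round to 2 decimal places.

8.17

The sequences differ at 15 of 39 sites, so p = 15/39 ≈ 0.384615.
d = −(3/4) ln(1 − 4p/3) = −0.75 ln(1 − 0.51282) = −0.75 ln(0.48718)
  = −0.75 × (-0.719122) = 0.539342 substitutions/site.
Under a molecular clock d = 2μt, so t = d/(2μ) = 0.539342 / (2 × 0.033) = 8.17 Myr.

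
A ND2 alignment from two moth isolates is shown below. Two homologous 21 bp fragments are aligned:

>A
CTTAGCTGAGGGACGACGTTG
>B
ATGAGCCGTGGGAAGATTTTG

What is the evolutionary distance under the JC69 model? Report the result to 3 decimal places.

The sequences differ at 7 of 21 sites (1, 3, 7, 9, 14, 17, 18), so p = 7/21 ≈ 0.333333.
d = −(3/4) ln(1 − 4p/3) = −0.75 ln(1 − 0.444444) = −0.75 ln(0.555556)
  = −0.75 × (-0.587786) = 0.440840 substitutions/site.

0.441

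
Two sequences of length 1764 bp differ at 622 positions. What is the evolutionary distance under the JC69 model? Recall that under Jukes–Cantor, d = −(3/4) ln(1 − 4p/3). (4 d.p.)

p = 622/1764 ≈ 0.352608.
d = −(3/4) ln(1 − 4p/3) = −0.75 ln(1 − 0.470144) = −0.75 ln(0.529856)
  = −0.75 × (-0.635150) = 0.476363 substitutions/site.

0.4764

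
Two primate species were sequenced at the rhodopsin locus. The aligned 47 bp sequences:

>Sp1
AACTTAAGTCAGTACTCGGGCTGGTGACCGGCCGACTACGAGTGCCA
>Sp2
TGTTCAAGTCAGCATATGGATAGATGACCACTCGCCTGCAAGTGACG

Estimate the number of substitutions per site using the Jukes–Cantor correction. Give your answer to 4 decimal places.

0.6284

The sequences differ at 20 of 47 sites, so p = 20/47 ≈ 0.425532.
d = −(3/4) ln(1 − 4p/3) = −0.75 ln(1 − 0.567376) = −0.75 ln(0.432624)
  = −0.75 × (-0.837886) = 0.628415 substitutions/site.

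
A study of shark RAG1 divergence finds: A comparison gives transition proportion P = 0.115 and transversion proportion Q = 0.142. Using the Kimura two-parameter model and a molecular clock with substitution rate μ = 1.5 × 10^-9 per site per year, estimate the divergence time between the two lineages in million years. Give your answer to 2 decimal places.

Under the Kimura two-parameter model, d = −½ ln(1 − 2P − Q) − ¼ ln(1 − 2Q).
1 − 2P − Q = 0.628, giving −½ ln(0.628) = 0.232608.
1 − 2Q = 0.716, giving −¼ ln(0.716) = 0.083519.
d = 0.232608 + 0.083519 = 0.316127.
Under a molecular clock d = 2μt, so t = d/(2μ) = 0.316127 / (2 × 1.5 × 10^-9) = 105.38 million years.

105.38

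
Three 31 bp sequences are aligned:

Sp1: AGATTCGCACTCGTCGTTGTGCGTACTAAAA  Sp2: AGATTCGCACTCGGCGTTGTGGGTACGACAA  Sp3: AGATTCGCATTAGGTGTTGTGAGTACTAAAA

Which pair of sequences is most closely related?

Sp1 and Sp2

Sp1–Sp2: 4/31 differ, p = 0.129, d = 0.142.
Sp1–Sp3: 5/31 differ, p = 0.161, d = 0.182.
Sp2–Sp3: 6/31 differ, p = 0.194, d = 0.224.
The smallest distance is between Sp1 and Sp2.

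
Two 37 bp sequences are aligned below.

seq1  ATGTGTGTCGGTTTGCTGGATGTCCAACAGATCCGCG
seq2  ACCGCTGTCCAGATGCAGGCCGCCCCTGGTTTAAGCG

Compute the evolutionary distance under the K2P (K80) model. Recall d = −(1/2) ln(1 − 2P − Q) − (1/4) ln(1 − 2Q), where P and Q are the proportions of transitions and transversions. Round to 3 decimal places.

Of 37 sites, 5 differences are transitions and 15 are transversions, so P = 5/37 ≈ 0.135135 and Q = 15/37 ≈ 0.405405.
Under the Kimura two-parameter model, d = −½ ln(1 − 2P − Q) − ¼ ln(1 − 2Q).
1 − 2P − Q = 0.324325, giving −½ ln(0.324325) = 0.563005.
1 − 2Q = 0.18919, giving −¼ ln(0.18919) = 0.416251.
d = 0.563005 + 0.416251 = 0.979256.

0.979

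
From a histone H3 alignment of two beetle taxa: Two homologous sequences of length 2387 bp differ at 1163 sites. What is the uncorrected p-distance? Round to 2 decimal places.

p = 1163/2387 = 0.487222… ≈ 0.49 (to 2 d.p.).

0.49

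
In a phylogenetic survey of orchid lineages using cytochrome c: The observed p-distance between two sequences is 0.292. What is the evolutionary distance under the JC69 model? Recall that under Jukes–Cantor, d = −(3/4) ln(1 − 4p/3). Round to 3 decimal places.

0.370

d = −(3/4) ln(1 − 4p/3) = −0.75 ln(1 − 0.389333) = −0.75 ln(0.610667)
  = −0.75 × (-0.493203) = 0.369902 substitutions/site.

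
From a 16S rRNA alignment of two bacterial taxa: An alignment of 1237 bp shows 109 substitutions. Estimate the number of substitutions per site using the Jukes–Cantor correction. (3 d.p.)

p = 109/1237 ≈ 0.088116.
d = −(3/4) ln(1 − 4p/3) = −0.75 ln(1 − 0.117488) = −0.75 ln(0.882512)
  = −0.75 × (-0.124983) = 0.093737 substitutions/site.

0.094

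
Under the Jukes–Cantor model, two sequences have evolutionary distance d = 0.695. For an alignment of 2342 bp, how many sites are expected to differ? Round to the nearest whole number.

Invert JC69: p = (3/4)(1 − e^(−4d/3)) = 0.75 × (1 − e^(-0.926667)) = 0.75 × (1 − 0.395871) = 0.453097.
Expected differing sites = pL ≈ 0.453097 × 2342 = 1061.153174 ≈ 1061.

1061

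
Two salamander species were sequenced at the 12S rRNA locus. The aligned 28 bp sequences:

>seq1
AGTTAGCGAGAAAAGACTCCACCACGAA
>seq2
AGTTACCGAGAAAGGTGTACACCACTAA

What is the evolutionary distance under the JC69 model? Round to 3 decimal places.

The sequences differ at 6 of 28 sites (6, 14, 16, 17, 19, 26), so p = 6/28 ≈ 0.214286.
d = −(3/4) ln(1 − 4p/3) = −0.75 ln(1 − 0.285715) = −0.75 ln(0.714285)
  = −0.75 × (-0.336473) = 0.252355 substitutions/site.

0.252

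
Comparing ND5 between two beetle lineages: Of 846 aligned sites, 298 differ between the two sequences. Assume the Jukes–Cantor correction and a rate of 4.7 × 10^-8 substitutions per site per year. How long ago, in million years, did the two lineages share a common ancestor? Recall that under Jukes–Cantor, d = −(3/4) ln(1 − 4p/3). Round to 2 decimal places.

5.06

p = 298/846 ≈ 0.352246.
d = −(3/4) ln(1 − 4p/3) = −0.75 ln(1 − 0.469661) = −0.75 ln(0.530339)
  = −0.75 × (-0.634239) = 0.475679 substitutions/site.
Under a molecular clock d = 2μt, so t = d/(2μ) = 0.475679 / (2 × 4.7 × 10^-8) = 5.06 million years.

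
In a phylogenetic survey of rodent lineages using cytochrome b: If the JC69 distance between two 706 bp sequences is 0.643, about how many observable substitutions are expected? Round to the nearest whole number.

Invert JC69: p = (3/4)(1 − e^(−4d/3)) = 0.75 × (1 − e^(-0.857333)) = 0.75 × (1 − 0.424292) = 0.431781.
Expected differing sites = pL ≈ 0.431781 × 706 = 304.837386 ≈ 305.

305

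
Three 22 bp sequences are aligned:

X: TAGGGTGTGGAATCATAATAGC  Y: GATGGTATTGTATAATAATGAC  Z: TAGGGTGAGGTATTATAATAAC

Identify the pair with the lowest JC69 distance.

X–Y: 8/22 differ, p = 0.364, d = 0.497.
X–Z: 4/22 differ, p = 0.182, d = 0.208.
Y–Z: 7/22 differ, p = 0.318, d = 0.414.
The smallest distance is between X and Z.

X and Z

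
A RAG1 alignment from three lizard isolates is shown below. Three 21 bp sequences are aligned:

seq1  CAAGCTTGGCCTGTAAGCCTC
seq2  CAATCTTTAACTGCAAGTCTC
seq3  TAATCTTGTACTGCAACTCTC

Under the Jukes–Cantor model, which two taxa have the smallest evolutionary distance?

seq2 and seq3

seq1–seq2: 6/21 differ, p = 0.286, d = 0.360.
seq1–seq3: 7/21 differ, p = 0.333, d = 0.441.
seq2–seq3: 4/21 differ, p = 0.190, d = 0.220.
The smallest distance is between seq2 and seq3.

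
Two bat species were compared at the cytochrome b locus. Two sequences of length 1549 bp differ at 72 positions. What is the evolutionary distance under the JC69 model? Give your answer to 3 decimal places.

p = 72/1549 ≈ 0.046482.
d = −(3/4) ln(1 − 4p/3) = −0.75 ln(1 − 0.061976) = −0.75 ln(0.938024)
  = −0.75 × (-0.063980) = 0.047985 substitutions/site.

0.048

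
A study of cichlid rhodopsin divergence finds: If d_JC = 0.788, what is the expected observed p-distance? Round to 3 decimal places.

p = (3/4)(1 − e^(−4d/3)) = 0.75 × (1 − e^(-1.050667)) = 0.75 × (1 − 0.349704) = 0.487722.

0.488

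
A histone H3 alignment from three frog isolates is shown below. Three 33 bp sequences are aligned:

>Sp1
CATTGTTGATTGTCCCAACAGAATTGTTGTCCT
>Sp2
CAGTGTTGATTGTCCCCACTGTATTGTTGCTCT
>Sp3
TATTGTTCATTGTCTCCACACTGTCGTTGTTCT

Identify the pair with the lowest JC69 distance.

Sp1–Sp2: 6/33 differ, p = 0.182, d = 0.208.
Sp1–Sp3: 9/33 differ, p = 0.273, d = 0.339.
Sp2–Sp3: 9/33 differ, p = 0.273, d = 0.339.
The smallest distance is between Sp1 and Sp2.

Sp1 and Sp2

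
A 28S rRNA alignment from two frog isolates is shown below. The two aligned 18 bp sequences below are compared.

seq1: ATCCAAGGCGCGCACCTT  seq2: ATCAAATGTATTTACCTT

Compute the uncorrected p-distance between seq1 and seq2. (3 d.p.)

0.389

The sequences differ at 7 of 18 positions (sites 4, 7, 9, 10, 11, 12, 13).
p = 7/18 = 0.388888… ≈ 0.389 (to 3 d.p.).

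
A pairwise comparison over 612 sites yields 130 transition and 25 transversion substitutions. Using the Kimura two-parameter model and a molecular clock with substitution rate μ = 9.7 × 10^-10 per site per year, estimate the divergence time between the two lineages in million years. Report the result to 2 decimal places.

P = 130/612 ≈ 0.212418 and Q = 25/612 ≈ 0.04085.
Under the Kimura two-parameter model, d = −½ ln(1 − 2P − Q) − ¼ ln(1 − 2Q).
1 − 2P − Q = 0.534314, giving −½ ln(0.534314) = 0.313386.
1 − 2Q = 0.9183, giving −¼ ln(0.9183) = 0.021308.
d = 0.313386 + 0.021308 = 0.334694.
Under a molecular clock d = 2μt, so t = d/(2μ) = 0.334694 / (2 × 9.7 × 10^-10) = 172.52 million years.

172.52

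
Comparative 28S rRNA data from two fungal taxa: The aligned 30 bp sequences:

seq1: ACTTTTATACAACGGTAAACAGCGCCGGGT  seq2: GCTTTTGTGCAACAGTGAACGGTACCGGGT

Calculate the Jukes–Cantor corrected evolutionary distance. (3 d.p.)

The sequences differ at 8 of 30 sites (1, 7, 9, 14, 17, 21, 23, 24), so p = 8/30 ≈ 0.266667.
d = −(3/4) ln(1 − 4p/3) = −0.75 ln(1 − 0.355556) = −0.75 ln(0.644444)
  = −0.75 × (-0.439367) = 0.329525 substitutions/site.

0.330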